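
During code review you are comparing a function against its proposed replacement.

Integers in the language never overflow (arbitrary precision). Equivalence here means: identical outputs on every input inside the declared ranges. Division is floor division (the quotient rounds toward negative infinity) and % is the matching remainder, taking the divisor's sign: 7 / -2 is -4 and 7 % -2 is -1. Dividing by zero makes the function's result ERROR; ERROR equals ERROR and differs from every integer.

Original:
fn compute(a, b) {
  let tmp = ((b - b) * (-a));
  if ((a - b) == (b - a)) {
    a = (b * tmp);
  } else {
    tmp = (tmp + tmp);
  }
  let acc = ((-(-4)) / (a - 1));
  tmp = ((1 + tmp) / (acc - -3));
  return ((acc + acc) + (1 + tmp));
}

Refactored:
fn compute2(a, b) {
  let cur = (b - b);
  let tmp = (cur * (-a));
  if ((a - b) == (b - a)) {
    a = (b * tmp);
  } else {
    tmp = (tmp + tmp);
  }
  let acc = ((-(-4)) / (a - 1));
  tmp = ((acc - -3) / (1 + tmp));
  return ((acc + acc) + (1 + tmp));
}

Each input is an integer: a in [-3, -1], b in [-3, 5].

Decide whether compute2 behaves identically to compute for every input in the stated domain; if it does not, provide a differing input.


Consider the input a=-3, b=-2.
compute: tmp=0, then ((a - b) == (b - a)) is false, then tmp=0, then acc=-1, then tmp=0, then returns -1
compute2: cur=0, then tmp=0, then ((a - b) == (b - a)) is false, then tmp=0, then acc=-1, then tmp=2, then returns 1
-1 against 1: the behavior changed.
verdict: not equivalent; witness: a=-3, b=-2


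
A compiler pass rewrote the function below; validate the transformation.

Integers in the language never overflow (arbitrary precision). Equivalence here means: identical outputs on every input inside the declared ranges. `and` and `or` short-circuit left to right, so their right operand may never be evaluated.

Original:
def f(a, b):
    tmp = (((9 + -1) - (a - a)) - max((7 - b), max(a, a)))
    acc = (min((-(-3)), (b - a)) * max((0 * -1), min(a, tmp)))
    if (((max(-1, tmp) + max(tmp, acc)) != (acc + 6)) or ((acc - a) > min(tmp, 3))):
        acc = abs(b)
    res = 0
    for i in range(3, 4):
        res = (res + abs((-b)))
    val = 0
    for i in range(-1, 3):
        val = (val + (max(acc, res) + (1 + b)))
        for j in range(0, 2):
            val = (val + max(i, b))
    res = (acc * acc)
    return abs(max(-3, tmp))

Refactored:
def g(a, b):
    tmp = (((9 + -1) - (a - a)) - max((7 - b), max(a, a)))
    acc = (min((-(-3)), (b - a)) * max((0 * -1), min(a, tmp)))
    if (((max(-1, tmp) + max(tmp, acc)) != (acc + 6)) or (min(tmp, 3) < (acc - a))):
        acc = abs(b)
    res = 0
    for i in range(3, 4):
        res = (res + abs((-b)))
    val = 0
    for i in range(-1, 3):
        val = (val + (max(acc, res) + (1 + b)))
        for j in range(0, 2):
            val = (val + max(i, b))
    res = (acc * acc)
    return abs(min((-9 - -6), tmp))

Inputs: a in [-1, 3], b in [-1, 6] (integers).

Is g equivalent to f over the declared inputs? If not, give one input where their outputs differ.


At a=-1, b=-1: f gives 0, g gives 3.
verdict: not equivalent; witness: a=-1, b=-1


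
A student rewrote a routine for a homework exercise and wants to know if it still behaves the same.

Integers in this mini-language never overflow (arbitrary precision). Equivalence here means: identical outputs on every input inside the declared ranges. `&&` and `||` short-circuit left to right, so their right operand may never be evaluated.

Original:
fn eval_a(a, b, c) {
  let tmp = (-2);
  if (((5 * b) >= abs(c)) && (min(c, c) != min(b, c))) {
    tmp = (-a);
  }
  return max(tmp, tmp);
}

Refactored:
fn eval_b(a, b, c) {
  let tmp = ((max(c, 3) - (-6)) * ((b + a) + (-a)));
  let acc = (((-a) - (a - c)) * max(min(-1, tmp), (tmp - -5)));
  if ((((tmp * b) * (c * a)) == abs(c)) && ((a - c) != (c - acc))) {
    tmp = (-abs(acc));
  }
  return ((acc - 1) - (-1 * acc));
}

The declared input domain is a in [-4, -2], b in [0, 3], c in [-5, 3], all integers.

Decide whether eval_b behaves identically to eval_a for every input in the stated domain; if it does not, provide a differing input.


The rewrite breaks on a=-4, b=0, c=-5, where the results are -2 and 29.
eval_a: tmp=-2, then (((5 * b) >= abs(c)) && (min(c, c) != min(b, c))) is false, then returns -2
eval_b: tmp=0, then acc=15, then ((((tmp * b) * (c * a)) == abs(c)) && ((a - c) != (c - acc))) is false, then returns 29
verdict: not equivalent; witness: a=-4, b=0, c=-5


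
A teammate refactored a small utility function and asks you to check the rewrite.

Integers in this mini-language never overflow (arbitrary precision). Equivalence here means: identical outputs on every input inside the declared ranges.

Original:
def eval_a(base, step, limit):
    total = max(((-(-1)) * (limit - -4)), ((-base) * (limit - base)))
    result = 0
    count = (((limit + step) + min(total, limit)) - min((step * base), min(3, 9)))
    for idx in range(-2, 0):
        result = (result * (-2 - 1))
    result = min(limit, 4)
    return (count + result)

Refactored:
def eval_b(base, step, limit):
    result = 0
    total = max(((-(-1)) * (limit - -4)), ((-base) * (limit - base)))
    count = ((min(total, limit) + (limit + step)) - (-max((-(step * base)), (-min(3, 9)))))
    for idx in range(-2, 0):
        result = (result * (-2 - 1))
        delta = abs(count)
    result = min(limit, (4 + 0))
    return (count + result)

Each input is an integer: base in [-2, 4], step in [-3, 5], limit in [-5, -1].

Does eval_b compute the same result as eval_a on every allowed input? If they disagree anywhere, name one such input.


This is a faithful refactor — local variable names differ; also min/max/abs usage differs; also arithmetic usage differs; also constant usage differs; also statement counts differ, but the computed results match everywhere.
One worked example (base=3, step=3, limit=-5) — eval_a: total = 24; result = 0; count = -10; [idx=-2]; result = 0; [idx=-1]; result = 0; result = -5; return -15; eval_b: result = 0; total = 24; count = -10; [idx=-2]; result = 0; delta = 10; [idx=-1]; result = 0; delta = 10; result = -5; return -15; agreement on -15.
Every one of the 315 inputs gives matching results.
verdict: equivalent


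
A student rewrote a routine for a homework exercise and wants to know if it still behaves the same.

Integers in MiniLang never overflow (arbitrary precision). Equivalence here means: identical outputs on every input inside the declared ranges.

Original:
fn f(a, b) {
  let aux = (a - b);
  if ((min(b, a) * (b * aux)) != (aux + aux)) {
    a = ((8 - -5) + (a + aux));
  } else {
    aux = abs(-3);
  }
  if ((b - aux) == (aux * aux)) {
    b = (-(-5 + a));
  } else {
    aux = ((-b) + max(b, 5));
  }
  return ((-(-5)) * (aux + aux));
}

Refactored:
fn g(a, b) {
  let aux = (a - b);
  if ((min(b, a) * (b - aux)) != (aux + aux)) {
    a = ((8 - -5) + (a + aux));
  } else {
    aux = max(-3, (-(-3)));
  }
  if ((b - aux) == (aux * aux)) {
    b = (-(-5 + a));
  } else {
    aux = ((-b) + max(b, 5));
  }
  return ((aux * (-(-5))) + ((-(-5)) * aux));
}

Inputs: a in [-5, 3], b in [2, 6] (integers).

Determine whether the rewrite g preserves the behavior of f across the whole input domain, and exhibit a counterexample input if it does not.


Evaluate both at a=3, b=2.
f: aux=1, then ((min(b, a) * (b * aux)) != (aux + aux)) is true, then a=17, then ((b - aux) == (aux * aux)) is true, then b=-12, then returns 10
g: aux=1, then ((min(b, a) * (b - aux)) != (aux + aux)) is false, then aux=3, then ((b - aux) == (aux * aux)) is false, then aux=3, then returns 30
10 against 30: the behavior changed.
verdict: not equivalent; witness: a=3, b=2


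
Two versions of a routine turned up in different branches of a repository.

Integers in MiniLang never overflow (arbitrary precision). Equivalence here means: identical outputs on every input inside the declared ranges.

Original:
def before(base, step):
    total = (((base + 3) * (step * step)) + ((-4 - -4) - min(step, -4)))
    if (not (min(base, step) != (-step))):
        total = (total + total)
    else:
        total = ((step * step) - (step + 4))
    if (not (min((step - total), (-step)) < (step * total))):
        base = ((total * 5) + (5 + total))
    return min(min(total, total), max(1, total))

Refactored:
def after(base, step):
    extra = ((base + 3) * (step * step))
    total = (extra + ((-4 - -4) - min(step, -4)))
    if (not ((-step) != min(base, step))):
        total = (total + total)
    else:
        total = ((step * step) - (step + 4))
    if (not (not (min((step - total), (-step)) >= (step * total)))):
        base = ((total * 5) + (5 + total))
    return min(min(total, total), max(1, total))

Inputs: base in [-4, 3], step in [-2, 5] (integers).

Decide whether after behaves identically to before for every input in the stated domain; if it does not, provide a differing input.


Reading the diff, among the changes: comparison usage differs; and statement counts differ; and local variable names differ; and boolean connective usage differs.
One worked example (base=-1, step=-1) — before: total becomes 6; next (not (min(base, step) != (-step))) evaluates to false; next total becomes -2; next (not (min((step - total), (-step)) < (step * total))) evaluates to false; next final value -2; after: extra becomes 2; next total becomes 6; next (not ((-step) != min(base, step))) evaluates to false; next total becomes -2; next (not (not (min((step - total), (-step)) >= (step * total)))) evaluates to false; next final value -2; agreement on -2.
Across all 64 domain points the two functions coincide.
verdict: equivalent


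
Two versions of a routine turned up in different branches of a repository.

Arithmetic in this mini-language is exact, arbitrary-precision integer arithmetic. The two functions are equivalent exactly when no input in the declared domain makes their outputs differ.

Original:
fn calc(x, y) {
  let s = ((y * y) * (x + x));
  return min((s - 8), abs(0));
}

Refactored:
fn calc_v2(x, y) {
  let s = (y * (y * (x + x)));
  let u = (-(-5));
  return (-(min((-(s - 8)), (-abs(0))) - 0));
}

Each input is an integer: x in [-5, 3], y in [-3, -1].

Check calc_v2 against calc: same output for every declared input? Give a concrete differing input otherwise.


These are not equivalent — on x=-5, y=-3 the outputs split (-98 vs 0).
calc: s := -90 | result -98
calc_v2: s := -90 | u := 5 | result 0
verdict: not equivalent; witness: x=-5, y=-3


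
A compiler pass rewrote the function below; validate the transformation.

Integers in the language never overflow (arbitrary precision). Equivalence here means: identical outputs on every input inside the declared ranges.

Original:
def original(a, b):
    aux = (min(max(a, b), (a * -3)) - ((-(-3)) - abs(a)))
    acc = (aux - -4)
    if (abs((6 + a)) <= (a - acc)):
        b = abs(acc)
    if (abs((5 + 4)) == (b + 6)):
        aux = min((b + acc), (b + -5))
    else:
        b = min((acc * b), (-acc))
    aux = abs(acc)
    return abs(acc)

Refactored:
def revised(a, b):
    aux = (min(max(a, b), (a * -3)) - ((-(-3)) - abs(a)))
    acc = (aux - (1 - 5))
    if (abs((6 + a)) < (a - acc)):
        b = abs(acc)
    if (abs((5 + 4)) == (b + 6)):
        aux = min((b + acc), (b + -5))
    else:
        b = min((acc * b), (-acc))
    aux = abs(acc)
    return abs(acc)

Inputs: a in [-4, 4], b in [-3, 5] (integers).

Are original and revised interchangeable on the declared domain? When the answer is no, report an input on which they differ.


The edit looks behavioral (`(abs((6 + a)) <= (a - acc))` became `(abs((6 + a)) < (a - acc))`), but over these ranges it never changes the outcome.
Spot check at a=2, b=3 — original: aux := -7 | acc := -3 | (abs((6 + a)) <= (a - acc)): false | (abs((5 + 4)) == (b + 6)): true | aux := -2 | aux := 3 | result 3. revised: aux := -7 | acc := -3 | (abs((6 + a)) < (a - acc)): false | (abs((5 + 4)) == (b + 6)): true | aux := -2 | aux := 3 | result 3. Both give 3.
Across all 81 domain points the two functions coincide.
verdict: equivalent


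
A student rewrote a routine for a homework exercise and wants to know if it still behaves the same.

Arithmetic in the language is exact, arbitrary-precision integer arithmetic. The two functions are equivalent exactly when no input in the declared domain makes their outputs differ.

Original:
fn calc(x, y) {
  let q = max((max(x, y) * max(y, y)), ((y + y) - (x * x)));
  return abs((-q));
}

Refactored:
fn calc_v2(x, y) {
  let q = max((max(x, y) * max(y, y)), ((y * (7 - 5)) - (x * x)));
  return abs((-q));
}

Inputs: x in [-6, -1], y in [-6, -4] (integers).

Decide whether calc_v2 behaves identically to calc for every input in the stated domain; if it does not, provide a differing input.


The two are interchangeable: arithmetic usage differs; also constant usage differs, and every declared input agrees.
Spot check at x=-1, y=-5 — calc: q := 5 | result 5. calc_v2: q := 5 | result 5. Both give 5.
Checked all 18 inputs in the declared domain: the outputs agree on every one.
verdict: equivalent


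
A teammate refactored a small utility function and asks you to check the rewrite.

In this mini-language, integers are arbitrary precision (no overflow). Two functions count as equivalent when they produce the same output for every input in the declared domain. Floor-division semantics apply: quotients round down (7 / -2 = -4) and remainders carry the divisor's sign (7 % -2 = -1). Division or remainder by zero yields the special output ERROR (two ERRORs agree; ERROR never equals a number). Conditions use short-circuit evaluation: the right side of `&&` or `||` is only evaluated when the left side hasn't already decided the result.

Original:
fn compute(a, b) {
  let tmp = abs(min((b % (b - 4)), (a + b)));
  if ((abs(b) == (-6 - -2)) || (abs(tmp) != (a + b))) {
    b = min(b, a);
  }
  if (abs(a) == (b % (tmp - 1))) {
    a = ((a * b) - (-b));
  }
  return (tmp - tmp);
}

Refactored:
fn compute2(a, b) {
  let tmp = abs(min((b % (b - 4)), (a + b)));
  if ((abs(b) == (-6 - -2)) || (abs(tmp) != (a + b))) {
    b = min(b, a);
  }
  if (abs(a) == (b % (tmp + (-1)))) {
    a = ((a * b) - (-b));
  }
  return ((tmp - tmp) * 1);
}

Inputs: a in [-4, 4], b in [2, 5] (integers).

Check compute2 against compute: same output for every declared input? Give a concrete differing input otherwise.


Equivalent — the differences include arithmetic usage differs, plus constant usage differs, yet no declared input distinguishes the two.
Spot check at a=0, b=4 — compute: division by zero -> ERROR. compute2: division by zero -> ERROR. Both give ERROR.
Sweeping the whole domain (36 inputs) finds no disagreement.
verdict: equivalent


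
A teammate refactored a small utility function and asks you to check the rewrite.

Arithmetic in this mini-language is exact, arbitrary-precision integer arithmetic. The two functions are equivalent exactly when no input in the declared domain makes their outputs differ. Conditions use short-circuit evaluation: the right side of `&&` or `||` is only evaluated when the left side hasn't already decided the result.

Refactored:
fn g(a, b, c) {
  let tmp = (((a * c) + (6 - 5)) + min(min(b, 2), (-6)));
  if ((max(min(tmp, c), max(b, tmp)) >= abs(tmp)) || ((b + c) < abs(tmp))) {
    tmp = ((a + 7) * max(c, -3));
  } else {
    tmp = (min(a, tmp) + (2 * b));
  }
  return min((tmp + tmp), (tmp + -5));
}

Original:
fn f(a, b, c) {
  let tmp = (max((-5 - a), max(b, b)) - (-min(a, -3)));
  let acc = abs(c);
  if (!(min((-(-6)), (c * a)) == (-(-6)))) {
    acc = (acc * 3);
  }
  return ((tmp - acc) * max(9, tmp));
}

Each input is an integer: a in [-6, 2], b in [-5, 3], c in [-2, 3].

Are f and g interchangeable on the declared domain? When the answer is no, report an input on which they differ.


These are not equivalent — on a=-6, b=-5, c=-2 the outputs split (-63 vs -7).
f: tmp=-5, then acc=2, then (!(min((-(-6)), (c * a)) == (-(-6)))) is false, then returns -63
g: tmp=7, then ((max(min(tmp, c), max(b, tmp)) >= abs(tmp)) || ((b + c) < abs(tmp))) is true, then tmp=-2, then returns -7
verdict: not equivalent; witness: a=-6, b=-5, c=-2


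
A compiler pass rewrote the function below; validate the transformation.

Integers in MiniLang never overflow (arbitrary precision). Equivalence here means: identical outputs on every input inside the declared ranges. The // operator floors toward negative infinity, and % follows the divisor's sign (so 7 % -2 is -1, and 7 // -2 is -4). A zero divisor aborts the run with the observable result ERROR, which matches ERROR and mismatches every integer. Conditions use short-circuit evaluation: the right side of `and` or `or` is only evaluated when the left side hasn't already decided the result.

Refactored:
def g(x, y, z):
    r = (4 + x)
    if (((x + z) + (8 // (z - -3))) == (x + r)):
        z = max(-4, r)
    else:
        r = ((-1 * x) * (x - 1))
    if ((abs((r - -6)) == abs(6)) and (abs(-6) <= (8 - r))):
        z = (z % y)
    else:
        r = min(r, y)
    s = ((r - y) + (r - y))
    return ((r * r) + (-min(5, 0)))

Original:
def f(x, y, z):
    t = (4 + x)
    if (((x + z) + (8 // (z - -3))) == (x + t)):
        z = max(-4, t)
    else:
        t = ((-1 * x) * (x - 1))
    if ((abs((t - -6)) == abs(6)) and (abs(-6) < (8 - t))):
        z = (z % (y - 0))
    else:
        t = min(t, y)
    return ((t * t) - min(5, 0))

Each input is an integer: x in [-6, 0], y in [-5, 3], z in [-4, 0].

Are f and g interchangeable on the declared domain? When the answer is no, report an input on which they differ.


Whatever the rewrite altered, no input in the stated domain can expose a difference.
As a probe, take x=-4, y=-1, z=-1: f runs t = 0; (((x + z) + (8 // (z - -3))) == (x + t)) -> false; t = -20; ((abs((t - -6)) == abs(6)) and (abs(-6) < (8 - t))) -> false; t = -20; return 400; g runs r = 0; (((x + z) + (8 // (z - -3))) == (x + r)) -> false; r = -20; ((abs((r - -6)) == abs(6)) and (abs(-6) <= (8 - r))) -> false; r = -20; s = -38; return 400; both end at 400.
Checked all 315 inputs in the declared domain: the outputs agree on every one.
verdict: equivalent


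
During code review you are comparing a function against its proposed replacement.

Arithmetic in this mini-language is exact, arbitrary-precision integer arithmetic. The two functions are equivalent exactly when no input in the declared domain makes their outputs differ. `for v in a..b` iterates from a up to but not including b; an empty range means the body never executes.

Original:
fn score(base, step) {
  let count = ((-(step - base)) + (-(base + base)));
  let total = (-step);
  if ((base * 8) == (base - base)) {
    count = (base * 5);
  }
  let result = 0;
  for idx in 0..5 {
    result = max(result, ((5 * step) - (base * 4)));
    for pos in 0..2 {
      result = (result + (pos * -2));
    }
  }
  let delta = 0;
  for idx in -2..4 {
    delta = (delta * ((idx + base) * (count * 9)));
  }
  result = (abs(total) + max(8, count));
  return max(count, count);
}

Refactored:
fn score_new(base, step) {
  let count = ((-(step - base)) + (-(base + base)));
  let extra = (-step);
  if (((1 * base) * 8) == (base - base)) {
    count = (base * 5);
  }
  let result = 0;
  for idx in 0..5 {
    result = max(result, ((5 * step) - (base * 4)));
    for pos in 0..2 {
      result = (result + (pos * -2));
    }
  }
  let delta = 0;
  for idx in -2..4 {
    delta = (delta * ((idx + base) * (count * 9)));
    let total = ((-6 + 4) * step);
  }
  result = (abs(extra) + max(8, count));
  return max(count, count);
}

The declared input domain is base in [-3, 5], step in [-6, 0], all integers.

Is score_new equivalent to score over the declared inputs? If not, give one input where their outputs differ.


The two are interchangeable: arithmetic usage differs, plus local variable names differ, plus constant usage differs, plus statement counts differ, and every declared input agrees.
As a probe, take base=5, step=-6: score runs count=1, then total=6, then ((base * 8) == (base - base)) is false, then result=0, then (idx=0), then result=0, then (pos=0), then result=0, then (pos=1), then result=-2, then (idx=1), then result=-2, then (pos=0), then result=-2, then (pos=1), then result=-4, then (idx=2), then result=-4, then (pos=0), then result=-4, then (pos=1), then result=-6, then (idx=3), then result=-6, then (pos=0), then result=-6, then (pos=1), then result=-8, then (idx=4), then result=-8, then (pos=0), then result=-8, then (pos=1), then result=-10, then delta=0, then (idx=-2), then delta=0, then (idx=-1), then delta=0, then (idx=0), then delta=0, then (idx=1), then delta=0, then (idx=2), then delta=0, then (idx=3), then delta=0, then result=14, then returns 1; score_new runs count=1, then extra=6, then (((1 * base) * 8) == (base - base)) is false, then result=0, then (idx=0), then result=0, then (pos=0), then result=0, then (pos=1), then result=-2, then (idx=1), then result=-2, then (pos=0), then result=-2, then (pos=1), then result=-4, then (idx=2), then result=-4, then (pos=0), then result=-4, then (pos=1), then result=-6, then (idx=3), then result=-6, then (pos=0), then result=-6, then (pos=1), then result=-8, then (idx=4), then result=-8, then (pos=0), then result=-8, then (pos=1), then result=-10, then delta=0, then (idx=-2), then delta=0, then total=12, then (idx=-1), then delta=0, then total=12, then (idx=0), then delta=0, then total=12, then (idx=1), then delta=0, then total=12, then (idx=2), then delta=0, then total=12, then (idx=3), then delta=0, then total=12, then result=14, then returns 1; both end at 1.
Sweeping the whole domain (63 inputs) finds no disagreement.
verdict: equivalent


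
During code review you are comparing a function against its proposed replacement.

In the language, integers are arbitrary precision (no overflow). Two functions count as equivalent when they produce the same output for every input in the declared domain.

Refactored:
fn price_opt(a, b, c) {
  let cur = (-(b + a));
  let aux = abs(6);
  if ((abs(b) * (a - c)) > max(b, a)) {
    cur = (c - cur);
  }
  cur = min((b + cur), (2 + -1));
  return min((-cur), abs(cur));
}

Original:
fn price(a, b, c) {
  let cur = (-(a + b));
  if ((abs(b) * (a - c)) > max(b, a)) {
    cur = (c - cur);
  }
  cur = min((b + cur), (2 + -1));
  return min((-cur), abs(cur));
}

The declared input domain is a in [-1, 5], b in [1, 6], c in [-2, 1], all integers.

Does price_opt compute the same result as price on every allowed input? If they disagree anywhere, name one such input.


Equivalent. The diff adds an assignment to `aux` whose value nothing reads, which nothing downstream consumes.
Checked all 168 inputs in the declared domain: the outputs agree on every one.
Tracing a=-1, b=4, c=0: price: cur becomes -3; next ((abs(b) * (a - c)) > max(b, a)) evaluates to false; next cur becomes 1; next final value -1 | price_opt: cur becomes -3; next aux becomes 6; next ((abs(b) * (a - c)) > max(b, a)) evaluates to false; next cur becomes 1; next final value -1 — matching result -1.
verdict: equivalent


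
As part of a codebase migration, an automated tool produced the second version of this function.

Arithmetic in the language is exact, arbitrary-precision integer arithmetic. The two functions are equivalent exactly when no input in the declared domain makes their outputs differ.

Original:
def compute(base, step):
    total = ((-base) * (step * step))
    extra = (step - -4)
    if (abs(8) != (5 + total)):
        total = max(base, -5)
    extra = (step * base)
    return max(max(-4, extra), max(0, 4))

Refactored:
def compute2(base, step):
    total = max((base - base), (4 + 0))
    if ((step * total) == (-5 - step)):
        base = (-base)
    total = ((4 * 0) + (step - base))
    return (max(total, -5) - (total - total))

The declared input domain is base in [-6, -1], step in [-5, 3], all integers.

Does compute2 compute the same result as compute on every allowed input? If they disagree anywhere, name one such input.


The rewrite breaks on base=-6, step=-5, where the results are 30 and 1.
compute: total := 150 | extra := -1 | (abs(8) != (5 + total)): true | total := -5 | extra := 30 | result 30
compute2: total := 4 | ((step * total) == (-5 - step)): false | total := 1 | result 1
verdict: not equivalent; witness: base=-6, step=-5


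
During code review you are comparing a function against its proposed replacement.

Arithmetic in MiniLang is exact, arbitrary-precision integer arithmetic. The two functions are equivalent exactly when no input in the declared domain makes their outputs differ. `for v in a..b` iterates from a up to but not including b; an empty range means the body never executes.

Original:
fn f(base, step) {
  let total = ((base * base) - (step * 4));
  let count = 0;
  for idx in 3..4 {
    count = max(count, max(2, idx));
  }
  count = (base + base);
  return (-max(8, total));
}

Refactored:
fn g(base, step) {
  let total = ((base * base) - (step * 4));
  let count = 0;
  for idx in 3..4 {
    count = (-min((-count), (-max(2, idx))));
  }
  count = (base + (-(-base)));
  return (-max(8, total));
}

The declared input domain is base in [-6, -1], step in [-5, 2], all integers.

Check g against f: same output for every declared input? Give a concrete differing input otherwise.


The two are interchangeable: min/max/abs usage differs, and every declared input agrees.
Tracing base=-1, step=2: f: total becomes -7; next count becomes 0; next at idx=3:; next count becomes 3; next count becomes -2; next final value -8 | g: total becomes -7; next count becomes 0; next at idx=3:; next count becomes 3; next count becomes -2; next final value -8 — matching result -8.
Every one of the 48 inputs gives matching results.
verdict: equivalent


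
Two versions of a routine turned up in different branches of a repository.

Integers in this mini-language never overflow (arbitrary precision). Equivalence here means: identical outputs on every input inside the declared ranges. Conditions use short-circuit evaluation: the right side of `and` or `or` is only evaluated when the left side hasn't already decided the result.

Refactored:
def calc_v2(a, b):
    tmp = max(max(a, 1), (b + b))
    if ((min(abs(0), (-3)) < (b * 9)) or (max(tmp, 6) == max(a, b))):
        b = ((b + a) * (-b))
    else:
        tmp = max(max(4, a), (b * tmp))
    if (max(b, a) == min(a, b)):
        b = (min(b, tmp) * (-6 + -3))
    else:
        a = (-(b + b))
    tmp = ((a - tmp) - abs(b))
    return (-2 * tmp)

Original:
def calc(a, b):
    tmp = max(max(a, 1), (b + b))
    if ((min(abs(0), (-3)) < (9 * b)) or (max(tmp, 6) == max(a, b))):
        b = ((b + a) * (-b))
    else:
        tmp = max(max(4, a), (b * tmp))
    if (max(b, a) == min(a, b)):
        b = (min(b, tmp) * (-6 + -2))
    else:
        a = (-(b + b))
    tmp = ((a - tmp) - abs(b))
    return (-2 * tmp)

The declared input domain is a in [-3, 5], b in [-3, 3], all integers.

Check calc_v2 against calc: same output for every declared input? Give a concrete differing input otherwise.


Take a=-3, b=-3.
calc: tmp becomes 1; next ((min(abs(0), (-3)) < (9 * b)) or (max(tmp, 6) == max(a, b))) evaluates to false; next tmp becomes 4; next (max(b, a) == min(a, b)) evaluates to true; next b becomes 24; next tmp becomes -31; next final value 62
calc_v2: tmp becomes 1; next ((min(abs(0), (-3)) < (b * 9)) or (max(tmp, 6) == max(a, b))) evaluates to false; next tmp becomes 4; next (max(b, a) == min(a, b)) evaluates to true; next b becomes 27; next tmp becomes -34; next final value 68
62 vs 68 — the two versions disagree here.
verdict: not equivalent; witness: a=-3, b=-3


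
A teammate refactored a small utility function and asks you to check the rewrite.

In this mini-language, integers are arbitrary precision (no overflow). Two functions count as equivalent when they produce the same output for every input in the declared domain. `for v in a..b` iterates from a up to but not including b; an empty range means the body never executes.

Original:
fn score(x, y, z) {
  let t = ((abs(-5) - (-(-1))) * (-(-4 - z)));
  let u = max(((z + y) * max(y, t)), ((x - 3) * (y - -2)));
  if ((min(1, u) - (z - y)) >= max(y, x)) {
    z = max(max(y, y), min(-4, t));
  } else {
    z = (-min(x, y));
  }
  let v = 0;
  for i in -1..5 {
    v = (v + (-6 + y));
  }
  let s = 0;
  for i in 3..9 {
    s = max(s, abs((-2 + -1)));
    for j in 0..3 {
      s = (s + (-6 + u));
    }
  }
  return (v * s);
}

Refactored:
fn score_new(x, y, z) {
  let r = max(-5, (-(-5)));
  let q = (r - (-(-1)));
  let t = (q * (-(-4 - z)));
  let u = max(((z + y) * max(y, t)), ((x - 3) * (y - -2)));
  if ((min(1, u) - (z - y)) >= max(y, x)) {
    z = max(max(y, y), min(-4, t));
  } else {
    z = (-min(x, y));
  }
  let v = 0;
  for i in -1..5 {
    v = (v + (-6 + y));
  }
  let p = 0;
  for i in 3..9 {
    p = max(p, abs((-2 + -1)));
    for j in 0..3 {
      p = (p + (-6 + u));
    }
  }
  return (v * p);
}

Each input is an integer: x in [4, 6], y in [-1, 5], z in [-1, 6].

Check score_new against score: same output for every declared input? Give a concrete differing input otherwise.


Although min/max/abs usage differs; constant usage differs; local variable names differ; statement counts differ, 168/168 inputs agree.
verdict: equivalent


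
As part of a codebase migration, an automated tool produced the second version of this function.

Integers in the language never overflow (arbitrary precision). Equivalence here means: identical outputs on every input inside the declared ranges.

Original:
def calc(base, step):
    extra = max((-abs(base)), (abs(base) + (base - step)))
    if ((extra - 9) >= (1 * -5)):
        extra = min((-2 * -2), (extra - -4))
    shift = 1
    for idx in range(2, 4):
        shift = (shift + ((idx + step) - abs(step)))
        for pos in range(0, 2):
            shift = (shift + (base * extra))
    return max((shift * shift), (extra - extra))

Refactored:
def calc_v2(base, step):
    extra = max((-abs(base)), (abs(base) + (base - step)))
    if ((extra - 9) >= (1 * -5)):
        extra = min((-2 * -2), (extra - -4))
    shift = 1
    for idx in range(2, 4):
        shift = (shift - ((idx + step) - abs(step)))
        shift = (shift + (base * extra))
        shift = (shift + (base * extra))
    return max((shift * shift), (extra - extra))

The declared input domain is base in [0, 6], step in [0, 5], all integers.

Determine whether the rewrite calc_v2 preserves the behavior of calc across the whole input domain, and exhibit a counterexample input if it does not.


There is a counterexample at base=0, step=0: 36 on one side, 16 on the other.
calc: extra=0, then ((extra - 9) >= (1 * -5)) is false, then shift=1, then (idx=2), then shift=3, then (pos=0), then shift=3, then (pos=1), then shift=3, then (idx=3), then shift=6, then (pos=0), then shift=6, then (pos=1), then shift=6, then returns 36
calc_v2: extra=0, then ((extra - 9) >= (1 * -5)) is false, then shift=1, then (idx=2), then shift=-1, then shift=-1, then shift=-1, then (idx=3), then shift=-4, then shift=-4, then shift=-4, then returns 16
verdict: not equivalent; witness: base=0, step=0


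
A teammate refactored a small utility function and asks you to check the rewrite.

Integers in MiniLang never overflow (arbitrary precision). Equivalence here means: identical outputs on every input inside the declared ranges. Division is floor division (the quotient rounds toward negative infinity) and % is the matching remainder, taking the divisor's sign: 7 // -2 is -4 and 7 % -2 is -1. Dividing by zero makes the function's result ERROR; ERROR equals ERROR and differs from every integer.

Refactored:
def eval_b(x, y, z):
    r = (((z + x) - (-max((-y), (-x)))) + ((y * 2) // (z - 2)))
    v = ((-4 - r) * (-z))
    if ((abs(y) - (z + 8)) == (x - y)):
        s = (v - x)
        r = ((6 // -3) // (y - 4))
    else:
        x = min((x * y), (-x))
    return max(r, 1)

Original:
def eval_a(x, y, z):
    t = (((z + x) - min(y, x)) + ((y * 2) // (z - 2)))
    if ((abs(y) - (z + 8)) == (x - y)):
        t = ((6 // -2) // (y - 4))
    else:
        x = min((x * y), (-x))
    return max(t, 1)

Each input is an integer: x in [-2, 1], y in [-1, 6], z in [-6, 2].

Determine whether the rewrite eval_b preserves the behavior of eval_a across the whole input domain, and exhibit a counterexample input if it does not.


There is a counterexample at x=-2, y=3, z=0: 3 on one side, 2 on the other.
eval_a: t becomes -3; next ((abs(y) - (z + 8)) == (x - y)) evaluates to true; next t becomes 3; next final value 3
eval_b: r becomes -3; next v becomes 0; next ((abs(y) - (z + 8)) == (x - y)) evaluates to true; next s becomes 2; next r becomes 2; next final value 2
verdict: not equivalent; witness: x=-2, y=3, z=0


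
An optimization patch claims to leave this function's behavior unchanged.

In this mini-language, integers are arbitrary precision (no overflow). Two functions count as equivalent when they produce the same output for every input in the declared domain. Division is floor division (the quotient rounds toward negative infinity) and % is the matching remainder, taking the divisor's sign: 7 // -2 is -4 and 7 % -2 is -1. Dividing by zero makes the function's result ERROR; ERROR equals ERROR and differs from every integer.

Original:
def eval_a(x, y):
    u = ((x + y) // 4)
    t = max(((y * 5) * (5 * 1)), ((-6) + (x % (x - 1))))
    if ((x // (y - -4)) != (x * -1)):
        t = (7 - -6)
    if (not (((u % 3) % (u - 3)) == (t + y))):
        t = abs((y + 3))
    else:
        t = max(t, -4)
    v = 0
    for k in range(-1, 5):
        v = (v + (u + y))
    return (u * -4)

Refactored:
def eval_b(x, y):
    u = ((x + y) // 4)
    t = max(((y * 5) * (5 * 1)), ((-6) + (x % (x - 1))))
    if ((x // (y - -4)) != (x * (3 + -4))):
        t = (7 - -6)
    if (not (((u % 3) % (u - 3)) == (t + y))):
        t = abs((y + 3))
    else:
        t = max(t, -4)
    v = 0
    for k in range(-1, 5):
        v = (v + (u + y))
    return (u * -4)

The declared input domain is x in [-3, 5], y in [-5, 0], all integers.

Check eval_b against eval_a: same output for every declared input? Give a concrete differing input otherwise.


This is a faithful refactor — constant usage differs; and arithmetic usage differs, but the computed results match everywhere.
Spot check at x=-2, y=-5 — eval_a: u becomes -2; next t becomes -8; next ((x // (y - -4)) != (x * -1)) evaluates to false; next (not (((u % 3) % (u - 3)) == (t + y))) evaluates to true; next t becomes 2; next v becomes 0; next at k=-1:; next v becomes -7; next at k=0:; next v becomes -14; next at k=1:; next v becomes -21; next at k=2:; next v becomes -28; next at k=3:; next v becomes -35; next at k=4:; next v becomes -42; next final value 8. eval_b: u becomes -2; next t becomes -8; next ((x // (y - -4)) != (x * (3 + -4))) evaluates to false; next (not (((u % 3) % (u - 3)) == (t + y))) evaluates to true; next t becomes 2; next v becomes 0; next at k=-1:; next v becomes -7; next at k=0:; next v becomes -14; next at k=1:; next v becomes -21; next at k=2:; next v becomes -28; next at k=3:; next v becomes -35; next at k=4:; next v becomes -42; next final value 8. Both give 8.
Across all 54 domain points the two functions coincide.
verdict: equivalent


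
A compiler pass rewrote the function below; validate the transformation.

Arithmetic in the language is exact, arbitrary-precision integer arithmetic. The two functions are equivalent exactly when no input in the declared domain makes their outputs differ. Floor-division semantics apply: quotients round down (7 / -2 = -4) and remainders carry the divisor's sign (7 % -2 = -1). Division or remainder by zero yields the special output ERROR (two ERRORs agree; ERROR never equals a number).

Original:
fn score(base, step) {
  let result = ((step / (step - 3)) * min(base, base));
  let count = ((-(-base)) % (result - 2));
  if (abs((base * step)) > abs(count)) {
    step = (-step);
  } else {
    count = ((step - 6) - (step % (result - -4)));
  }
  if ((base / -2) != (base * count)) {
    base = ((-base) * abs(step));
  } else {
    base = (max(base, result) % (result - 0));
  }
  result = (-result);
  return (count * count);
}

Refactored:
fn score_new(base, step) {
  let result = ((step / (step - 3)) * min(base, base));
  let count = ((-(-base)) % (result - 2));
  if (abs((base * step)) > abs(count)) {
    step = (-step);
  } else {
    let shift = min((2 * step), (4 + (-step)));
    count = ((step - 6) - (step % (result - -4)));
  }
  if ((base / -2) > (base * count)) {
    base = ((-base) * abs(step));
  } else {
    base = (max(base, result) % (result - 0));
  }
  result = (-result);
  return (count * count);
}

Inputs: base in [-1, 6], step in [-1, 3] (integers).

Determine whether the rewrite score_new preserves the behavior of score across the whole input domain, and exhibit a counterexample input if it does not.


Try base=-1, step=-1.
score: result := 0 | count := -1 | (abs((base * step)) > abs(count)): false | count := -10 | ((base / -2) != (base * count)): true | base := 1 | result := 0 | result 100
score_new: result := 0 | count := -1 | (abs((base * step)) > abs(count)): false | shift := -2 | count := -10 | ((base / -2) > (base * count)): false | divide-by-zero, output ERROR
100 != ERROR, so the rewrite changes behavior.
verdict: not equivalent; witness: base=-1, step=-1


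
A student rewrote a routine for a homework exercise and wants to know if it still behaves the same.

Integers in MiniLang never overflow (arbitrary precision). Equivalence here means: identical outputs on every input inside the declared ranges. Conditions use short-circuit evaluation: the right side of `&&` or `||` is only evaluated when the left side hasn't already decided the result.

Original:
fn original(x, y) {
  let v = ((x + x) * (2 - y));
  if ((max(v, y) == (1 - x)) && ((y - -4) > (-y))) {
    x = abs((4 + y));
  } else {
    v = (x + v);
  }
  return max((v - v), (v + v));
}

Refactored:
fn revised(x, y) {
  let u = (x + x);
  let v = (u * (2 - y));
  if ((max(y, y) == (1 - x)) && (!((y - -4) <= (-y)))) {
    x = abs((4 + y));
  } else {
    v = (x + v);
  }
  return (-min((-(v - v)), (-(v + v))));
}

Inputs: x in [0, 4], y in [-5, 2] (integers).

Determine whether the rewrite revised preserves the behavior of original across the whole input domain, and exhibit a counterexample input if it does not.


Evaluate both at x=1, y=0.
original: v becomes 4; next ((max(v, y) == (1 - x)) && ((y - -4) > (-y))) evaluates to false; next v becomes 5; next final value 10
revised: u becomes 2; next v becomes 4; next ((max(y, y) == (1 - x)) && (!((y - -4) <= (-y)))) evaluates to true; next x becomes 4; next final value 8
10 != 8, so the rewrite changes behavior.
verdict: not equivalent; witness: x=1, y=0


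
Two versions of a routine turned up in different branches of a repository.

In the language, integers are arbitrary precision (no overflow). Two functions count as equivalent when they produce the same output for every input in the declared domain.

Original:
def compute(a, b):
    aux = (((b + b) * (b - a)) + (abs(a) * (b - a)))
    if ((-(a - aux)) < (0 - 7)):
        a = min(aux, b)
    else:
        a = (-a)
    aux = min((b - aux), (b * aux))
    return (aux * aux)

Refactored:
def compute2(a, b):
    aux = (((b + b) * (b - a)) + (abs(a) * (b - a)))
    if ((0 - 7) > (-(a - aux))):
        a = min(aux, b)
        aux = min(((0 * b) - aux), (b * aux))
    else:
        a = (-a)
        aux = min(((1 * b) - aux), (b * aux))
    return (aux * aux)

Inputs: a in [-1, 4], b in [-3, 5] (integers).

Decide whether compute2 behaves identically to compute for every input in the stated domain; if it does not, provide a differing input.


There is a counterexample at a=4, b=-1: 81 on one side, 100 on the other.
compute: aux becomes -10; next ((-(a - aux)) < (0 - 7)) evaluates to true; next a becomes -10; next aux becomes 9; next final value 81
compute2: aux becomes -10; next ((0 - 7) > (-(a - aux))) evaluates to true; next a becomes -10; next aux becomes 10; next final value 100
verdict: not equivalent; witness: a=4, b=-1


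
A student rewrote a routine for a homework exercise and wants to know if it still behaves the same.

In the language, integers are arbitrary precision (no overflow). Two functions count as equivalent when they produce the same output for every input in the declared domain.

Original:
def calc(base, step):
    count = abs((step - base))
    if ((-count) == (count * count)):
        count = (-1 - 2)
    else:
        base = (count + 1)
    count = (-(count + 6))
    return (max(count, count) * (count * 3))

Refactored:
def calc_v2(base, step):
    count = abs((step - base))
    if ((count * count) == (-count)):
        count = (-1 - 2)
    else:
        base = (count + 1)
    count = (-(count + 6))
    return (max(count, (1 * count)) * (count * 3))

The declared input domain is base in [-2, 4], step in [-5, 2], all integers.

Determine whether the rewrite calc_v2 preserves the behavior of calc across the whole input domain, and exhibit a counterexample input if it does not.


Equivalent — the differences include arithmetic usage differs, constant usage differs, yet no declared input distinguishes the two.
Spot check at base=1, step=-2 — calc: count := 3 | ((-count) == (count * count)): false | base := 4 | count := -9 | result 243. calc_v2: count := 3 | ((count * count) == (-count)): false | base := 4 | count := -9 | result 243. Both give 243.
Sweeping the whole domain (56 inputs) finds no disagreement.
verdict: equivalent
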